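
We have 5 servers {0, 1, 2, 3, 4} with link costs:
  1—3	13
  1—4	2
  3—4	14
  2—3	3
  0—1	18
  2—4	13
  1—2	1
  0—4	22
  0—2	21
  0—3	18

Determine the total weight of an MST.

Grow the tree from 3 using Prim:
Step 1: cheapest edge leaving the tree is 2—3 (3); add 2.
Step 2: cheapest edge leaving the tree is 1—2 (1); add 1.
Step 3: cheapest edge leaving the tree is 1—4 (2); add 4.
Step 4: cheapest edge leaving the tree is 0—1 (18); add 0.
MST edges: 2—3, 1—2, 1—4, 0—1; total weight 3+1+2+18 = 24.

24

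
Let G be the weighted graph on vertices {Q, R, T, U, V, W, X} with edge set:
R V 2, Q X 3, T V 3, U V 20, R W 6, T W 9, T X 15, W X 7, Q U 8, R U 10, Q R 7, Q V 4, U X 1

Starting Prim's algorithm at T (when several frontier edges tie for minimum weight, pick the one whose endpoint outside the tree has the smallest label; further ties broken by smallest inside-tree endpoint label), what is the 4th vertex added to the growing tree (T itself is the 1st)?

Q

Prim, starting at T.
Step 1: cheapest edge leaving the tree is T V (3); add V.
Step 2: cheapest edge leaving the tree is R V (2); add R.
Step 3: cheapest edge leaving the tree is Q V (4); add Q.
Step 4: cheapest edge leaving the tree is Q X (3); add X.
Step 5: cheapest edge leaving the tree is U X (1); add U.
Step 6: cheapest edge leaving the tree is R W (6); add W.
Vertex order: T, V, R, Q, X, U, W. The 4th vertex is Q.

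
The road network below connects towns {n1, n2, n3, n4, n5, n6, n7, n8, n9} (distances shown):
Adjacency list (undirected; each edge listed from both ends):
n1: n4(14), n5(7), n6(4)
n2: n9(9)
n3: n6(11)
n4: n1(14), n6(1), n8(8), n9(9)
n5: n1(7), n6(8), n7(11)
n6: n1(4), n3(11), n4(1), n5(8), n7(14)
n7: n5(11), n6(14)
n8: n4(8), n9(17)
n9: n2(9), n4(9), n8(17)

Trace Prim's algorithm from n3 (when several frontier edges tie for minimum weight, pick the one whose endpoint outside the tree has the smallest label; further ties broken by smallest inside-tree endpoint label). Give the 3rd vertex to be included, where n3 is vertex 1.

Prim, starting at n3.
Step 1: cheapest edge leaving the tree is n3 n6 (11); add n6.
Step 2: cheapest edge leaving the tree is n4 n6 (1); add n4.
Step 3: cheapest edge leaving the tree is n1 n6 (4); add n1.
Step 4: cheapest edge leaving the tree is n1 n5 (7); add n5.
Step 5: cheapest edge leaving the tree is n4 n8 (8); add n8.
Step 6: cheapest edge leaving the tree is n4 n9 (9); add n9.
Step 7: cheapest edge leaving the tree is n2 n9 (9); add n2.
Step 8: cheapest edge leaving the tree is n5 n7 (11); add n7.
Vertex order: n3, n6, n4, n1, n5, n8, n9, n2, n7. The 3rd vertex is n4.

n4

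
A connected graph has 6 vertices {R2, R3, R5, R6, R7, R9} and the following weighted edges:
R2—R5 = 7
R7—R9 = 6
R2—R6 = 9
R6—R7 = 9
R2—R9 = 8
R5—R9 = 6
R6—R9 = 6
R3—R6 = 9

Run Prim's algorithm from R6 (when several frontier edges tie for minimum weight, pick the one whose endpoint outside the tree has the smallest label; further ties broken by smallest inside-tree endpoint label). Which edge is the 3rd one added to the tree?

Prim's algorithm from R6:
Step 1: frontier [R6—R9 6, R2—R6 9, R3—R6 9, R6—R7 9] → take R6—R9 (6); add R9.
Step 2: frontier [R2—R6 9, R3—R6 9, R6—R7 9, R5—R9 6, R7—R9 6, R2—R9 8] → take R5—R9 (6); add R5.
Step 3: frontier [R2—R5 7, R2—R6 9, R3—R6 9, R6—R7 9, R7—R9 6, R2—R9 8] → take R7—R9 (6); add R7.
Step 4: frontier [R2—R5 7, R2—R6 9, R3—R6 9, R2—R9 8] → take R2—R5 (7); add R2.
Step 5: frontier [R3—R6 9] → take R3—R6 (9); add R3.
The 3rd edge added is R7—R9.

R7-R9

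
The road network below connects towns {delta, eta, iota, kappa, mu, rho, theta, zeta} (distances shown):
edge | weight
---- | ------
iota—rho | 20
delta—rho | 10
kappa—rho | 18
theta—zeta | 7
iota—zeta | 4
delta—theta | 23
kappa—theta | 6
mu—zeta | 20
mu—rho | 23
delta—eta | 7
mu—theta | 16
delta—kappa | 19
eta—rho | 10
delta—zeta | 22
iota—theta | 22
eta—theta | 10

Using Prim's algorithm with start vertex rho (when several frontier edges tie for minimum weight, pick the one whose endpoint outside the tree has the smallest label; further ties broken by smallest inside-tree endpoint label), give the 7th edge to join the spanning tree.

mu-theta

Prim, starting at rho.
Step 1: cheapest edge leaving the tree is delta—rho (10); add delta.
Step 2: cheapest edge leaving the tree is delta—eta (7); add eta.
Step 3: cheapest edge leaving the tree is eta—theta (10); add theta.
Step 4: cheapest edge leaving the tree is kappa—theta (6); add kappa.
Step 5: cheapest edge leaving the tree is theta—zeta (7); add zeta.
Step 6: cheapest edge leaving the tree is iota—zeta (4); add iota.
Step 7: cheapest edge leaving the tree is mu—theta (16); add mu.
The 7th edge added is mu—theta.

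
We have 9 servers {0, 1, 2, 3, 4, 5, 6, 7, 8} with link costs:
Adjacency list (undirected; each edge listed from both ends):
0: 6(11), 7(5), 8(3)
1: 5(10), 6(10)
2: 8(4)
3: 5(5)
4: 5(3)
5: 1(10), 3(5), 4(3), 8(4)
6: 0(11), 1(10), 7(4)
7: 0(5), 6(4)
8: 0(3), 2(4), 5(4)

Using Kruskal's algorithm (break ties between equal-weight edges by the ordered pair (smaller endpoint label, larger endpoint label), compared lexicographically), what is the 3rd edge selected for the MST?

2-8

Sort edges by weight, then run Kruskal:
0–8 (3): add — endpoints in different components.
4–5 (3): add — endpoints in different components.
2–8 (4): add — endpoints in different components.
5–8 (4): add — endpoints in different components.
6–7 (4): add — endpoints in different components.
0–7 (5): add — endpoints in different components.
3–5 (5): add — endpoints in different components.
1–5 (10): add — endpoints in different components.
The 3rd edge added is 2–8.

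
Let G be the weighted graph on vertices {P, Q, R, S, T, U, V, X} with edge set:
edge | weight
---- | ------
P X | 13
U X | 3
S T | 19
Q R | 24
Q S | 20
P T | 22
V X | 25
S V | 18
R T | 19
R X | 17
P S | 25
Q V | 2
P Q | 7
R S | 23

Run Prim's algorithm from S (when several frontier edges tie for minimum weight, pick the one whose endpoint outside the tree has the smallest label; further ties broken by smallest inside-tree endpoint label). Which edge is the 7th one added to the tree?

R-T

Grow the tree from S using Prim:
Step 1: frontier [S V 18, S T 19, Q S 20, R S 23, P S 25] → take S V (18); add V.
Step 2: frontier [S T 19, Q S 20, R S 23, P S 25, Q V 2, V X 25] → take Q V (2); add Q.
Step 3: frontier [P Q 7, Q R 24, S T 19, R S 23, P S 25, V X 25] → take P Q (7); add P.
Step 4: frontier [P X 13, P T 22, Q R 24, S T 19, R S 23, V X 25] → take P X (13); add X.
Step 5: frontier [P T 22, Q R 24, S T 19, R S 23, U X 3, R X 17] → take U X (3); add U.
Step 6: frontier [P T 22, Q R 24, S T 19, R S 23, R X 17] → take R X (17); add R.
Step 7: frontier [P T 22, R T 19, S T 19] → take R T (19); add T.
The 7th edge added is R T.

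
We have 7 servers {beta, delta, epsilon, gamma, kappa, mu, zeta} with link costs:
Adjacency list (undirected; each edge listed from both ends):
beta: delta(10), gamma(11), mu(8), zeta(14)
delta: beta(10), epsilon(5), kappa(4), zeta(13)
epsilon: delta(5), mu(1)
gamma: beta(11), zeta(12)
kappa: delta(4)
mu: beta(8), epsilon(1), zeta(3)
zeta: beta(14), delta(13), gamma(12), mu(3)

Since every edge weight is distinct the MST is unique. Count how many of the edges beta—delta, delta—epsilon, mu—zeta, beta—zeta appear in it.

Kruskal: consider edges lightest-first.
epsilon—mu (1): add. Components now {gamma} {beta} {epsilon,mu} {delta} {zeta} {kappa}
mu—zeta (3): add. Components now {gamma} {beta} {epsilon,mu,zeta} {delta} {kappa}
delta—kappa (4): add. Components now {gamma} {beta} {epsilon,mu,zeta} {delta,kappa}
delta—epsilon (5): add. Components now {gamma} {beta} {delta,epsilon,kappa,mu,zeta}
beta—mu (8): add. Components now {gamma} {beta,delta,epsilon,kappa,mu,zeta}
beta—delta (10): skip — beta and delta already connected.
beta—gamma (11): add. Components now {beta,delta,epsilon,gamma,kappa,mu,zeta}
MST edge set: {epsilon—mu, mu—zeta, delta—kappa, delta—epsilon, beta—mu, beta—gamma}.
Of the listed edges, {delta—epsilon, mu—zeta} are in the MST → 2.

2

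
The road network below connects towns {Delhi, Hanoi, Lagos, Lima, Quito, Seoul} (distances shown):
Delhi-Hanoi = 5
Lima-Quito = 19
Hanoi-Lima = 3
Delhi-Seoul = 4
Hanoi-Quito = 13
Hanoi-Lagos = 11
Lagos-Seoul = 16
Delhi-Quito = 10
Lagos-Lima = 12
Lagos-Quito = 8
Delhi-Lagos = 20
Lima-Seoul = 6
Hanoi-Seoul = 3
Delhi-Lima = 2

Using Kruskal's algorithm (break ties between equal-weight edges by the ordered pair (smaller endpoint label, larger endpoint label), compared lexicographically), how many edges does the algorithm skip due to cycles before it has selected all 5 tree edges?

3

Sort edges by weight, then run Kruskal:
Delhi-Lima (2): add — endpoints in different components.
Hanoi-Lima (3): add — endpoints in different components.
Hanoi-Seoul (3): add — endpoints in different components.
Delhi-Seoul (4): skip — Delhi and Seoul already connected.
Delhi-Hanoi (5): skip — Hanoi and Delhi already connected.
Lima-Seoul (6): skip — Lima and Seoul already connected.
Lagos-Quito (8): add — endpoints in different components.
Delhi-Quito (10): add — endpoints in different components.
Edges rejected before the tree was complete: 3.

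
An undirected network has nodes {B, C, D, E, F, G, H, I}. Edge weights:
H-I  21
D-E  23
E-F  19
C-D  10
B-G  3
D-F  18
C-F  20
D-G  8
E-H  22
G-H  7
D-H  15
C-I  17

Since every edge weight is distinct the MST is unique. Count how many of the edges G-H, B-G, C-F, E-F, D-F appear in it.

4

Kruskal: consider edges lightest-first.
B-G (3): add — endpoints in different components.
G-H (7): add — endpoints in different components.
D-G (8): add — endpoints in different components.
C-D (10): add — endpoints in different components.
D-H (15): skip — D and H already connected.
C-I (17): add — endpoints in different components.
D-F (18): add — endpoints in different components.
E-F (19): add — endpoints in different components.
MST edge set: {B-G, G-H, D-G, C-D, C-I, D-F, E-F}.
Of the listed edges, {G-H, B-G, E-F, D-F} are in the MST → 4.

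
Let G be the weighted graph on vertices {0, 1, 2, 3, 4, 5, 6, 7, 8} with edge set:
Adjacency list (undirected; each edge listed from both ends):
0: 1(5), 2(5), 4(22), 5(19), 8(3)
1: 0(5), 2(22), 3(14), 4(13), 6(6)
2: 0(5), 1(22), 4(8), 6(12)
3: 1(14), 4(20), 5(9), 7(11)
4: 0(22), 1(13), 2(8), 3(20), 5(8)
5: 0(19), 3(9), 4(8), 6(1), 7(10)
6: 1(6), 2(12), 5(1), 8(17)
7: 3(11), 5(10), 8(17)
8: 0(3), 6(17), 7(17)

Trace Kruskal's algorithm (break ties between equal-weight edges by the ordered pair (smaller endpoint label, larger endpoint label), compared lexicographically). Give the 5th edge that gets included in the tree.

Kruskal: consider edges lightest-first.
5-6 (1): add — endpoints in different components.
0-8 (3): add — endpoints in different components.
0-1 (5): add — endpoints in different components.
0-2 (5): add — endpoints in different components.
1-6 (6): add — endpoints in different components.
2-4 (8): add — endpoints in different components.
4-5 (8): skip — 4 and 5 already connected.
3-5 (9): add — endpoints in different components.
5-7 (10): add — endpoints in different components.
The 5th edge added is 1-6.

1-6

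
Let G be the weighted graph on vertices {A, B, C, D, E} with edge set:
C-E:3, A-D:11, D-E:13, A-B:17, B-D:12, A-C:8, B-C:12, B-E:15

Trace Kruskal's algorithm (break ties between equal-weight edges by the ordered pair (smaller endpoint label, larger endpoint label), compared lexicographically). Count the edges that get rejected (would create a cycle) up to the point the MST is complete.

Sort edges by weight, then run Kruskal:
C-E (3): add — endpoints in different components.
A-C (8): add — endpoints in different components.
A-D (11): add — endpoints in different components.
B-C (12): add — endpoints in different components.
Edges rejected before the tree was complete: 0.

0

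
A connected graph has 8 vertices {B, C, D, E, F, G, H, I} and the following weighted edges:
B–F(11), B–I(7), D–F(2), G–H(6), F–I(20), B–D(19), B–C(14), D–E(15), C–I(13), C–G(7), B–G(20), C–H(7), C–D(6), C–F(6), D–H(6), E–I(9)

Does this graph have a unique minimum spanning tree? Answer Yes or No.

No

Kruskal: consider edges lightest-first.
D–F (2): add — endpoints in different components.
C–D (6): add — endpoints in different components.
C–F (6): skip — C and F already connected.
D–H (6): add — endpoints in different components.
G–H (6): add — endpoints in different components.
B–I (7): add — endpoints in different components.
C–G (7): skip — C and G already connected.
C–H (7): skip — C and H already connected.
E–I (9): add — endpoints in different components.
B–F (11): add — endpoints in different components.
Non-tree edge C–F has weight 6, equal to the heaviest edge on its tree cycle — swapping gives another MST of the same weight. Not unique.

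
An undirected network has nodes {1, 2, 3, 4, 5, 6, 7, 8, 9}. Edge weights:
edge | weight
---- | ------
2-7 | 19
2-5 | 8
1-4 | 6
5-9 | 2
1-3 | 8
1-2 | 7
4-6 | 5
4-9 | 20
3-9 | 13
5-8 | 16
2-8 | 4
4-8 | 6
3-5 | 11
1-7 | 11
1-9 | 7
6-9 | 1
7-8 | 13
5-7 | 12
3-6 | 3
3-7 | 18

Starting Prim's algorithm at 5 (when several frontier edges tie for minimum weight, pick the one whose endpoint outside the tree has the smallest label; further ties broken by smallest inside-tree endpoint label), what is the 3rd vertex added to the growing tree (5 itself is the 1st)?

Grow the tree from 5 using Prim:
Step 1: cheapest edge leaving the tree is 5-9 (2); add 9.
Step 2: cheapest edge leaving the tree is 6-9 (1); add 6.
Step 3: cheapest edge leaving the tree is 3-6 (3); add 3.
Step 4: cheapest edge leaving the tree is 4-6 (5); add 4.
Step 5: cheapest edge leaving the tree is 1-4 (6); add 1.
Step 6: cheapest edge leaving the tree is 4-8 (6); add 8.
Step 7: cheapest edge leaving the tree is 2-8 (4); add 2.
Step 8: cheapest edge leaving the tree is 1-7 (11); add 7.
Vertex order: 5, 9, 6, 3, 4, 1, 8, 2, 7. The 3rd vertex is 6.

6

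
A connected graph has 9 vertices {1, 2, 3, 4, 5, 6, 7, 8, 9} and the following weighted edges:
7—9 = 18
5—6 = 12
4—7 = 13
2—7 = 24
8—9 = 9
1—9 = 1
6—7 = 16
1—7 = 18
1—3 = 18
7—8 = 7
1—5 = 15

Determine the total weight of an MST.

99

Grow the tree from 1 using Prim:
Step 1: frontier [1—9 1, 1—5 15, 1—3 18, 1—7 18] → take 1—9 (1); add 9.
Step 2: frontier [1—5 15, 1—3 18, 1—7 18, 8—9 9, 7—9 18] → take 8—9 (9); add 8.
Step 3: frontier [1—5 15, 1—3 18, 1—7 18, 7—8 7, 7—9 18] → take 7—8 (7); add 7.
Step 4: frontier [1—5 15, 1—3 18, 4—7 13, 6—7 16, 2—7 24] → take 4—7 (13); add 4.
Step 5: frontier [1—5 15, 1—3 18, 6—7 16, 2—7 24] → take 1—5 (15); add 5.
Step 6: frontier [1—3 18, 5—6 12, 6—7 16, 2—7 24] → take 5—6 (12); add 6.
Step 7: frontier [1—3 18, 2—7 24] → take 1—3 (18); add 3.
Step 8: frontier [2—7 24] → take 2—7 (24); add 2.
MST edges: 1—9, 8—9, 7—8, 4—7, 1—5, 5—6, 1—3, 2—7; total weight 1+9+7+13+15+12+18+24 = 99.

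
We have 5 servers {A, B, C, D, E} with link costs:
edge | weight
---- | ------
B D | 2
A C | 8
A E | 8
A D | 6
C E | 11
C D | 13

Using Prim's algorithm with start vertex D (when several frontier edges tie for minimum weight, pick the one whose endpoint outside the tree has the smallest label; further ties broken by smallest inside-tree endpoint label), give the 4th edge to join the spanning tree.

Prim's algorithm from D:
Step 1: cheapest edge leaving the tree is B D (2); add B.
Step 2: cheapest edge leaving the tree is A D (6); add A.
Step 3: cheapest edge leaving the tree is A C (8); add C.
Step 4: cheapest edge leaving the tree is A E (8); add E.
The 4th edge added is A E.

A-E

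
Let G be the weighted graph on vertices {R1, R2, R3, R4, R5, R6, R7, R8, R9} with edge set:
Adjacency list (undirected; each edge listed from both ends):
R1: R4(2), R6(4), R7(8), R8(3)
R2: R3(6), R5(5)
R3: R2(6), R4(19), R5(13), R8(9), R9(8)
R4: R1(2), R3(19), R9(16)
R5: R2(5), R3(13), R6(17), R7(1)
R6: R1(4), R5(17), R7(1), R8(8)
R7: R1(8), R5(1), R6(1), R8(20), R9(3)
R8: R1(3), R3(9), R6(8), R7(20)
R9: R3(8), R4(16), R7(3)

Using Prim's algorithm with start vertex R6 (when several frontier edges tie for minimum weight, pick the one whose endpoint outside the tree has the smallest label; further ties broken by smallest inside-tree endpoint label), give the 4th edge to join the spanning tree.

R1-R6

Prim's algorithm from R6:
Step 1: cheapest edge leaving the tree is R6-R7 (1); add R7.
Step 2: cheapest edge leaving the tree is R5-R7 (1); add R5.
Step 3: cheapest edge leaving the tree is R7-R9 (3); add R9.
Step 4: cheapest edge leaving the tree is R1-R6 (4); add R1.
Step 5: cheapest edge leaving the tree is R1-R4 (2); add R4.
Step 6: cheapest edge leaving the tree is R1-R8 (3); add R8.
Step 7: cheapest edge leaving the tree is R2-R5 (5); add R2.
Step 8: cheapest edge leaving the tree is R2-R3 (6); add R3.
The 4th edge added is R1-R6.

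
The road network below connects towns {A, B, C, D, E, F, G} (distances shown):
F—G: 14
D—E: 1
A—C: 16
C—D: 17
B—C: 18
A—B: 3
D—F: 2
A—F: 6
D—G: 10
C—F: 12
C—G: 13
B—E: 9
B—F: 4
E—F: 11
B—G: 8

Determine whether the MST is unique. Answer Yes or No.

Yes

Sort edges by weight, then run Kruskal:
D—E (1): add — endpoints in different components.
D—F (2): add — endpoints in different components.
A—B (3): add — endpoints in different components.
B—F (4): add — endpoints in different components.
A—F (6): skip — A and F already connected.
B—G (8): add — endpoints in different components.
B—E (9): skip — B and E already connected.
D—G (10): skip — D and G already connected.
E—F (11): skip — E and F already connected.
C—F (12): add — endpoints in different components.
Every non-tree edge has weight strictly greater than the heaviest edge on the tree path between its endpoints, so the MST is unique.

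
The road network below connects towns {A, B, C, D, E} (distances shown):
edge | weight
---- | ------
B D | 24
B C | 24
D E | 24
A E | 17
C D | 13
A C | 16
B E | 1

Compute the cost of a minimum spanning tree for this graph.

Prim, starting at D.
Step 1: frontier [C D 13, B D 24, D E 24] → take C D (13); add C.
Step 2: frontier [A C 16, B C 24, B D 24, D E 24] → take A C (16); add A.
Step 3: frontier [A E 17, B C 24, B D 24, D E 24] → take A E (17); add E.
Step 4: frontier [B C 24, B D 24, B E 1] → take B E (1); add B.
MST edges: C D, A C, A E, B E; total weight 13+16+17+1 = 47.

47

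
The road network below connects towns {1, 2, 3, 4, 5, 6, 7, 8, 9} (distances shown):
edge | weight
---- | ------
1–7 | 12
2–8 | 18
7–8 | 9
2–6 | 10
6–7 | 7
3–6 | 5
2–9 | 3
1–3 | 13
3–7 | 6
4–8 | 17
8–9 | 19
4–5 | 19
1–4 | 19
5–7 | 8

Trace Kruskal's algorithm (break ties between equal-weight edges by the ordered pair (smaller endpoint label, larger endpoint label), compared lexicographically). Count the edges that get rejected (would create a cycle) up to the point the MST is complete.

2

Kruskal's algorithm — process edges by increasing weight (ties by edge label):
2–9 (3): add — endpoints in different components.
3–6 (5): add — endpoints in different components.
3–7 (6): add — endpoints in different components.
6–7 (7): skip — 6 and 7 already connected.
5–7 (8): add — endpoints in different components.
7–8 (9): add — endpoints in different components.
2–6 (10): add — endpoints in different components.
1–7 (12): add — endpoints in different components.
1–3 (13): skip — 1 and 3 already connected.
4–8 (17): add — endpoints in different components.
Edges rejected before the tree was complete: 2.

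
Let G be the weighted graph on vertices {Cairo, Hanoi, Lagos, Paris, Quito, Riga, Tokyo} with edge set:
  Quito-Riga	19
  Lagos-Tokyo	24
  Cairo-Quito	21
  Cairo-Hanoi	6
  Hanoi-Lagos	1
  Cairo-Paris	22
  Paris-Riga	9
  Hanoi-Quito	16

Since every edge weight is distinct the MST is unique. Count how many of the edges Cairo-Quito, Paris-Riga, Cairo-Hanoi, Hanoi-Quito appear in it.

Kruskal's algorithm — process edges by increasing weight (ties by edge label):
Hanoi-Lagos (1): add. Components now {Hanoi,Lagos} {Quito} {Riga} {Tokyo} {Paris} {Cairo}
Cairo-Hanoi (6): add. Components now {Cairo,Hanoi,Lagos} {Quito} {Riga} {Tokyo} {Paris}
Paris-Riga (9): add. Components now {Cairo,Hanoi,Lagos} {Quito} {Paris,Riga} {Tokyo}
Hanoi-Quito (16): add. Components now {Cairo,Hanoi,Lagos,Quito} {Paris,Riga} {Tokyo}
Quito-Riga (19): add. Components now {Cairo,Hanoi,Lagos,Paris,Quito,Riga} {Tokyo}
Cairo-Quito (21): skip — Quito and Cairo already connected.
Cairo-Paris (22): skip — Paris and Cairo already connected.
Lagos-Tokyo (24): add. Components now {Cairo,Hanoi,Lagos,Paris,Quito,Riga,Tokyo}
MST edge set: {Hanoi-Lagos, Cairo-Hanoi, Paris-Riga, Hanoi-Quito, Quito-Riga, Lagos-Tokyo}.
Of the listed edges, {Paris-Riga, Cairo-Hanoi, Hanoi-Quito} are in the MST → 3.

3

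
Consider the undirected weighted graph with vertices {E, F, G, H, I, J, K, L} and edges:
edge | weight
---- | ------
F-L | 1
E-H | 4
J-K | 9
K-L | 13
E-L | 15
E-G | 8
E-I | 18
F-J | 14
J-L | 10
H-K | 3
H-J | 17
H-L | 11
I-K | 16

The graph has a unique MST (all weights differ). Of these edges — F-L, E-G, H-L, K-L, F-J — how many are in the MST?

2

Kruskal: consider edges lightest-first.
F-L (1): add — endpoints in different components.
H-K (3): add — endpoints in different components.
E-H (4): add — endpoints in different components.
E-G (8): add — endpoints in different components.
J-K (9): add — endpoints in different components.
J-L (10): add — endpoints in different components.
H-L (11): skip — H and L already connected.
K-L (13): skip — K and L already connected.
F-J (14): skip — F and J already connected.
E-L (15): skip — E and L already connected.
I-K (16): add — endpoints in different components.
MST edge set: {F-L, H-K, E-H, E-G, J-K, J-L, I-K}.
Of the listed edges, {F-L, E-G} are in the MST → 2.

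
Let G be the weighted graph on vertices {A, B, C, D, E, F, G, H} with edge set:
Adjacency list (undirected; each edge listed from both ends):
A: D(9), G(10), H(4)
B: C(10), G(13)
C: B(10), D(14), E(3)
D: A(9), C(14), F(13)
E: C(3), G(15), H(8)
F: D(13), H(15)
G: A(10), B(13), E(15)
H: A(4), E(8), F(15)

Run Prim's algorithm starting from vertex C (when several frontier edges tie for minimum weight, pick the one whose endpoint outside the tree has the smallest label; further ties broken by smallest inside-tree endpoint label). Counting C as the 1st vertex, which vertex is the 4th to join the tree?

A

Prim, starting at C.
Step 1: frontier [C-E 3, B-C 10, C-D 14] → take C-E (3); add E.
Step 2: frontier [B-C 10, C-D 14, E-H 8, E-G 15] → take E-H (8); add H.
Step 3: frontier [B-C 10, C-D 14, E-G 15, A-H 4, F-H 15] → take A-H (4); add A.
Step 4: frontier [A-D 9, A-G 10, B-C 10, C-D 14, E-G 15, F-H 15] → take A-D (9); add D.
Step 5: frontier [A-G 10, B-C 10, D-F 13, E-G 15, F-H 15] → take B-C (10); add B.
Step 6: frontier [A-G 10, B-G 13, D-F 13, E-G 15, F-H 15] → take A-G (10); add G.
Step 7: frontier [D-F 13, F-H 15] → take D-F (13); add F.
Vertex order: C, E, H, A, D, B, G, F. The 4th vertex is A.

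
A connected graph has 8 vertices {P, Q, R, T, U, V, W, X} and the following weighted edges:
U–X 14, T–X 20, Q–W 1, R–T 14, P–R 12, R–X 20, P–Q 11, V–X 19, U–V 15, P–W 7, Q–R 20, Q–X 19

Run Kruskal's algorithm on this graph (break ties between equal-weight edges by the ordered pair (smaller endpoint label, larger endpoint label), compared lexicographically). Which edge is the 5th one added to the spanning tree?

U-X

Kruskal: consider edges lightest-first.
Q–W (1): add — endpoints in different components.
P–W (7): add — endpoints in different components.
P–Q (11): skip — P and Q already connected.
P–R (12): add — endpoints in different components.
R–T (14): add — endpoints in different components.
U–X (14): add — endpoints in different components.
U–V (15): add — endpoints in different components.
Q–X (19): add — endpoints in different components.
The 5th edge added is U–X.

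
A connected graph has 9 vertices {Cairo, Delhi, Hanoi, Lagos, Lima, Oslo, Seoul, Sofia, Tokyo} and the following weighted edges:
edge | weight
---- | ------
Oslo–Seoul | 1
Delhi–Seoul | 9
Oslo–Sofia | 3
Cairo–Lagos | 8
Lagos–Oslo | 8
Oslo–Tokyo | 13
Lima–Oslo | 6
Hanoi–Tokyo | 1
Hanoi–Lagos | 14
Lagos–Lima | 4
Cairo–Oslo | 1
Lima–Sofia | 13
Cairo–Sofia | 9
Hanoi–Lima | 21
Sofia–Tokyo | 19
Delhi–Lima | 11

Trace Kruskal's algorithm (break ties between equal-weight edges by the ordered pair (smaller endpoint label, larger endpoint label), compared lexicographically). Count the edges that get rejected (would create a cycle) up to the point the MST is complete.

Sort edges by weight, then run Kruskal:
Cairo–Oslo (1): add — endpoints in different components.
Hanoi–Tokyo (1): add — endpoints in different components.
Oslo–Seoul (1): add — endpoints in different components.
Oslo–Sofia (3): add — endpoints in different components.
Lagos–Lima (4): add — endpoints in different components.
Lima–Oslo (6): add — endpoints in different components.
Cairo–Lagos (8): skip — Cairo and Lagos already connected.
Lagos–Oslo (8): skip — Oslo and Lagos already connected.
Cairo–Sofia (9): skip — Sofia and Cairo already connected.
Delhi–Seoul (9): add — endpoints in different components.
Delhi–Lima (11): skip — Delhi and Lima already connected.
Lima–Sofia (13): skip — Sofia and Lima already connected.
Oslo–Tokyo (13): add — endpoints in different components.
Edges rejected before the tree was complete: 5.

5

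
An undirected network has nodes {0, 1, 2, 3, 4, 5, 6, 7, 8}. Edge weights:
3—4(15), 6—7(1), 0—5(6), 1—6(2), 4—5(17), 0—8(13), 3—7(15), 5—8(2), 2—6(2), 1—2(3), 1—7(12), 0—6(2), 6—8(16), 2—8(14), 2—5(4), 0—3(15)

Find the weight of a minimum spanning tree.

43

Grow the tree from 0 using Prim:
Step 1: cheapest edge leaving the tree is 0—6 (2); add 6.
Step 2: cheapest edge leaving the tree is 6—7 (1); add 7.
Step 3: cheapest edge leaving the tree is 1—6 (2); add 1.
Step 4: cheapest edge leaving the tree is 2—6 (2); add 2.
Step 5: cheapest edge leaving the tree is 2—5 (4); add 5.
Step 6: cheapest edge leaving the tree is 5—8 (2); add 8.
Step 7: cheapest edge leaving the tree is 0—3 (15); add 3.
Step 8: cheapest edge leaving the tree is 3—4 (15); add 4.
MST edges: 0—6, 6—7, 1—6, 2—6, 2—5, 5—8, 0—3, 3—4; total weight 2+1+2+2+4+2+15+15 = 43.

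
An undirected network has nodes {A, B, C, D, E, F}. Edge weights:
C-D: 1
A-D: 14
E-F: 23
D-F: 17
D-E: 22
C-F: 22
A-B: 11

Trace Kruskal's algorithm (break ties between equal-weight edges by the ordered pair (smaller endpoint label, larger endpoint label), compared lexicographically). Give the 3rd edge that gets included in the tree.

Kruskal: consider edges lightest-first.
C-D (1): add — endpoints in different components.
A-B (11): add — endpoints in different components.
A-D (14): add — endpoints in different components.
D-F (17): add — endpoints in different components.
C-F (22): skip — C and F already connected.
D-E (22): add — endpoints in different components.
The 3rd edge added is A-D.

A-D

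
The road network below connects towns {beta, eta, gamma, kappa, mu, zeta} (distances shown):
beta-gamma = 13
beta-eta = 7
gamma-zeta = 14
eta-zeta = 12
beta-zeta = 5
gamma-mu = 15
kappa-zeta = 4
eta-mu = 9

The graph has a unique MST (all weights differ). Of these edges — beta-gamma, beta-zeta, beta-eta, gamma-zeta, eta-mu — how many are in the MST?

Kruskal's algorithm — process edges by increasing weight (ties by edge label):
kappa-zeta (4): add — endpoints in different components.
beta-zeta (5): add — endpoints in different components.
beta-eta (7): add — endpoints in different components.
eta-mu (9): add — endpoints in different components.
eta-zeta (12): skip — zeta and eta already connected.
beta-gamma (13): add — endpoints in different components.
MST edge set: {kappa-zeta, beta-zeta, beta-eta, eta-mu, beta-gamma}.
Of the listed edges, {beta-gamma, beta-zeta, beta-eta, eta-mu} are in the MST → 4.

4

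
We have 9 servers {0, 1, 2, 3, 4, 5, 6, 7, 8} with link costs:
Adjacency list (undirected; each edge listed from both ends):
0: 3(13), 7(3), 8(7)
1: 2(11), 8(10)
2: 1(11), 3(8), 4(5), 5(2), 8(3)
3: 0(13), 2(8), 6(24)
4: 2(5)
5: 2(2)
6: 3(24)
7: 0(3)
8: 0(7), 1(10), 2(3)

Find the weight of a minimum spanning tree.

Prim's algorithm from 6:
Step 1: cheapest edge leaving the tree is 3–6 (24); add 3.
Step 2: cheapest edge leaving the tree is 2–3 (8); add 2.
Step 3: cheapest edge leaving the tree is 2–5 (2); add 5.
Step 4: cheapest edge leaving the tree is 2–8 (3); add 8.
Step 5: cheapest edge leaving the tree is 2–4 (5); add 4.
Step 6: cheapest edge leaving the tree is 0–8 (7); add 0.
Step 7: cheapest edge leaving the tree is 0–7 (3); add 7.
Step 8: cheapest edge leaving the tree is 1–8 (10); add 1.
MST edges: 3–6, 2–3, 2–5, 2–8, 2–4, 0–8, 0–7, 1–8; total weight 24+8+2+3+5+7+3+10 = 62.

62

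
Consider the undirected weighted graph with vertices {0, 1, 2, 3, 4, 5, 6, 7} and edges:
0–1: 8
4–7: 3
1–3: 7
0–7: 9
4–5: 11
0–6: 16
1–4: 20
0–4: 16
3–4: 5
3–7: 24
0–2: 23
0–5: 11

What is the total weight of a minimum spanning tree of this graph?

Prim, starting at 5.
Step 1: frontier [0–5 11, 4–5 11] → take 0–5 (11); add 0.
Step 2: frontier [0–1 8, 0–7 9, 0–4 16, 0–6 16, 0–2 23, 4–5 11] → take 0–1 (8); add 1.
Step 3: frontier [0–7 9, 0–4 16, 0–6 16, 0–2 23, 1–3 7, 1–4 20, 4–5 11] → take 1–3 (7); add 3.
Step 4: frontier [0–7 9, 0–4 16, 0–6 16, 0–2 23, 1–4 20, 3–4 5, 3–7 24, 4–5 11] → take 3–4 (5); add 4.
Step 5: frontier [0–7 9, 0–6 16, 0–2 23, 3–7 24, 4–7 3] → take 4–7 (3); add 7.
Step 6: frontier [0–6 16, 0–2 23] → take 0–6 (16); add 6.
Step 7: frontier [0–2 23] → take 0–2 (23); add 2.
MST edges: 0–5, 0–1, 1–3, 3–4, 4–7, 0–6, 0–2; total weight 11+8+7+5+3+16+23 = 73.

73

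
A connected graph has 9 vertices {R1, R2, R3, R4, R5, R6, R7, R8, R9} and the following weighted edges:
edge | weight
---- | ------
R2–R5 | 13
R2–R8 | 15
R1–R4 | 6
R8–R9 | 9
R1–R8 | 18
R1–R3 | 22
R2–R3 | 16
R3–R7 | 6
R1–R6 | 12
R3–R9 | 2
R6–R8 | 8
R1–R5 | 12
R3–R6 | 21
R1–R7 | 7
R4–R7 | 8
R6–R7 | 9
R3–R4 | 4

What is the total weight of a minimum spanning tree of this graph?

Sort edges by weight, then run Kruskal:
R3–R9 (2): add — endpoints in different components.
R3–R4 (4): add — endpoints in different components.
R1–R4 (6): add — endpoints in different components.
R3–R7 (6): add — endpoints in different components.
R1–R7 (7): skip — R7 and R1 already connected.
R4–R7 (8): skip — R7 and R4 already connected.
R6–R8 (8): add — endpoints in different components.
R6–R7 (9): add — endpoints in different components.
R8–R9 (9): skip — R8 and R9 already connected.
R1–R5 (12): add — endpoints in different components.
R1–R6 (12): skip — R6 and R1 already connected.
R2–R5 (13): add — endpoints in different components.
MST edges: R3–R9, R3–R4, R1–R4, R3–R7, R6–R8, R6–R7, R1–R5, R2–R5; total weight 2+4+6+6+8+9+12+13 = 60.

60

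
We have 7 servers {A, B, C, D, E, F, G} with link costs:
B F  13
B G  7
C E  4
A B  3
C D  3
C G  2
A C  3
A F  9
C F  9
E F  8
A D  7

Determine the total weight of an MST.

23

Grow the tree from F using Prim:
Step 1: frontier [E F 8, A F 9, C F 9, B F 13] → take E F (8); add E.
Step 2: frontier [C E 4, A F 9, C F 9, B F 13] → take C E (4); add C.
Step 3: frontier [C G 2, A C 3, C D 3, A F 9, B F 13] → take C G (2); add G.
Step 4: frontier [A C 3, C D 3, A F 9, B F 13, B G 7] → take A C (3); add A.
Step 5: frontier [A B 3, A D 7, C D 3, B F 13, B G 7] → take A B (3); add B.
Step 6: frontier [A D 7, C D 3] → take C D (3); add D.
MST edges: E F, C E, C G, A C, A B, C D; total weight 8+4+2+3+3+3 = 23.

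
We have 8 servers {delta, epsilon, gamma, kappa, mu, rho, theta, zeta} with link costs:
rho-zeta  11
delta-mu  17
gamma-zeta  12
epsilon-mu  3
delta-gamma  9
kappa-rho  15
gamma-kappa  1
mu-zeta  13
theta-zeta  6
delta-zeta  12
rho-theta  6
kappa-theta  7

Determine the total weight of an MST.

45

Kruskal: consider edges lightest-first.
gamma-kappa (1): add — endpoints in different components.
epsilon-mu (3): add — endpoints in different components.
rho-theta (6): add — endpoints in different components.
theta-zeta (6): add — endpoints in different components.
kappa-theta (7): add — endpoints in different components.
delta-gamma (9): add — endpoints in different components.
rho-zeta (11): skip — rho and zeta already connected.
delta-zeta (12): skip — zeta and delta already connected.
gamma-zeta (12): skip — zeta and gamma already connected.
mu-zeta (13): add — endpoints in different components.
MST edges: gamma-kappa, epsilon-mu, rho-theta, theta-zeta, kappa-theta, delta-gamma, mu-zeta; total weight 1+3+6+6+7+9+13 = 45.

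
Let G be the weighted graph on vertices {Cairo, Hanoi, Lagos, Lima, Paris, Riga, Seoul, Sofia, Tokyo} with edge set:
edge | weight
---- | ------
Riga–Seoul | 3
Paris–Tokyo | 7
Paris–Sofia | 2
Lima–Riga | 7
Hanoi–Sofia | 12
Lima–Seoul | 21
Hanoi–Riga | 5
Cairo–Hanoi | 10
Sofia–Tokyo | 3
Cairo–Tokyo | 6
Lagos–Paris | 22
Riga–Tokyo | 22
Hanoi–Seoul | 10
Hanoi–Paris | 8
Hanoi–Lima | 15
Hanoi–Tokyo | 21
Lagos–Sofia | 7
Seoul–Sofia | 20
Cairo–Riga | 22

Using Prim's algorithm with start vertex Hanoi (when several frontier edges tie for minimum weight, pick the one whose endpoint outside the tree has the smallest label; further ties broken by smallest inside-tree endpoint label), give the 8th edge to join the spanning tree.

Grow the tree from Hanoi using Prim:
Step 1: cheapest edge leaving the tree is Hanoi–Riga (5); add Riga.
Step 2: cheapest edge leaving the tree is Riga–Seoul (3); add Seoul.
Step 3: cheapest edge leaving the tree is Lima–Riga (7); add Lima.
Step 4: cheapest edge leaving the tree is Hanoi–Paris (8); add Paris.
Step 5: cheapest edge leaving the tree is Paris–Sofia (2); add Sofia.
Step 6: cheapest edge leaving the tree is Sofia–Tokyo (3); add Tokyo.
Step 7: cheapest edge leaving the tree is Cairo–Tokyo (6); add Cairo.
Step 8: cheapest edge leaving the tree is Lagos–Sofia (7); add Lagos.
The 8th edge added is Lagos–Sofia.

Lagos-Sofia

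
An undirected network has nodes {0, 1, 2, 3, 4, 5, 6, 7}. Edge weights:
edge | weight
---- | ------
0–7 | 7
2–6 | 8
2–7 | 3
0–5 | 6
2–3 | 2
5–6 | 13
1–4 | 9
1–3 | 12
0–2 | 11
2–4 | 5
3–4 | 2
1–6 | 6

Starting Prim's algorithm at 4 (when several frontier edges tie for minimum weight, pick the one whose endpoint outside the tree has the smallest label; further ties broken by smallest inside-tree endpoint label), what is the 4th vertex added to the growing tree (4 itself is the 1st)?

Prim, starting at 4.
Step 1: frontier [3–4 2, 2–4 5, 1–4 9] → take 3–4 (2); add 3.
Step 2: frontier [2–3 2, 1–3 12, 2–4 5, 1–4 9] → take 2–3 (2); add 2.
Step 3: frontier [2–7 3, 2–6 8, 0–2 11, 1–3 12, 1–4 9] → take 2–7 (3); add 7.
Step 4: frontier [2–6 8, 0–2 11, 1–3 12, 1–4 9, 0–7 7] → take 0–7 (7); add 0.
Step 5: frontier [0–5 6, 2–6 8, 1–3 12, 1–4 9] → take 0–5 (6); add 5.
Step 6: frontier [2–6 8, 1–3 12, 1–4 9, 5–6 13] → take 2–6 (8); add 6.
Step 7: frontier [1–3 12, 1–4 9, 1–6 6] → take 1–6 (6); add 1.
Vertex order: 4, 3, 2, 7, 0, 5, 6, 1. The 4th vertex is 7.

7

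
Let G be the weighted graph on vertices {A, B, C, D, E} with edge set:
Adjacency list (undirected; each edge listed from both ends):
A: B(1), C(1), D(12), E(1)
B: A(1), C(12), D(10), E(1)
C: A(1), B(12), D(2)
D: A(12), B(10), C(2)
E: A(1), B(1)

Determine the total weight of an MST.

Sort edges by weight, then run Kruskal:
A–B (1): add — endpoints in different components.
A–C (1): add — endpoints in different components.
A–E (1): add — endpoints in different components.
B–E (1): skip — B and E already connected.
C–D (2): add — endpoints in different components.
MST edges: A–B, A–C, A–E, C–D; total weight 1+1+1+2 = 5.

5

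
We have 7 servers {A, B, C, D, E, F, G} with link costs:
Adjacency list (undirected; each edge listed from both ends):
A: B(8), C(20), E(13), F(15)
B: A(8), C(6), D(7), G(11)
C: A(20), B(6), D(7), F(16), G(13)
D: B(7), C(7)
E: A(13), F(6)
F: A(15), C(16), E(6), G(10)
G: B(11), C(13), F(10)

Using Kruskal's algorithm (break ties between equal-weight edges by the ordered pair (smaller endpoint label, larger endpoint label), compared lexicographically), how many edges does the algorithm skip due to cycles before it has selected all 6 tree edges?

Sort edges by weight, then run Kruskal:
B-C (6): add — endpoints in different components.
E-F (6): add — endpoints in different components.
B-D (7): add — endpoints in different components.
C-D (7): skip — C and D already connected.
A-B (8): add — endpoints in different components.
F-G (10): add — endpoints in different components.
B-G (11): add — endpoints in different components.
Edges rejected before the tree was complete: 1.

1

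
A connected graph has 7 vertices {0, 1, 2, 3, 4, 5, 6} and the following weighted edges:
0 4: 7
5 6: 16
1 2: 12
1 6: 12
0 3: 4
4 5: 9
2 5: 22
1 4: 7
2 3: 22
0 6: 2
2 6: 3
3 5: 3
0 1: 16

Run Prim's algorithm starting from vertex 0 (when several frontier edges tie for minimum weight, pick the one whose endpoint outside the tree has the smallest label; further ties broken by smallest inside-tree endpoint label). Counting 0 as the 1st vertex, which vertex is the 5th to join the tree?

Prim's algorithm from 0:
Step 1: frontier [0 6 2, 0 3 4, 0 4 7, 0 1 16] → take 0 6 (2); add 6.
Step 2: frontier [0 3 4, 0 4 7, 0 1 16, 2 6 3, 1 6 12, 5 6 16] → take 2 6 (3); add 2.
Step 3: frontier [0 3 4, 0 4 7, 0 1 16, 1 2 12, 2 3 22, 2 5 22, 1 6 12, 5 6 16] → take 0 3 (4); add 3.
Step 4: frontier [0 4 7, 0 1 16, 1 2 12, 2 5 22, 3 5 3, 1 6 12, 5 6 16] → take 3 5 (3); add 5.
Step 5: frontier [0 4 7, 0 1 16, 1 2 12, 4 5 9, 1 6 12] → take 0 4 (7); add 4.
Step 6: frontier [0 1 16, 1 2 12, 1 4 7, 1 6 12] → take 1 4 (7); add 1.
Vertex order: 0, 6, 2, 3, 5, 4, 1. The 5th vertex is 5.

5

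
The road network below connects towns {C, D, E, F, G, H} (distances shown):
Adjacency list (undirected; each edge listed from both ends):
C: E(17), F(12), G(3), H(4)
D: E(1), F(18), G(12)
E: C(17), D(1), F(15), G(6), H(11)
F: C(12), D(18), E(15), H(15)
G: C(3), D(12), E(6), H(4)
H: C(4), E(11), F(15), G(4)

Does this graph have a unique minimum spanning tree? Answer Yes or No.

No

Kruskal: consider edges lightest-first.
D—E (1): add. Components now {C} {D,E} {F} {G} {H}
C—G (3): add. Components now {C,G} {D,E} {F} {H}
C—H (4): add. Components now {C,G,H} {D,E} {F}
G—H (4): skip — G and H already connected.
E—G (6): add. Components now {C,D,E,G,H} {F}
E—H (11): skip — E and H already connected.
C—F (12): add. Components now {C,D,E,F,G,H}
Non-tree edge G—H has weight 4, equal to the heaviest edge on its tree cycle — swapping gives another MST of the same weight. Not unique.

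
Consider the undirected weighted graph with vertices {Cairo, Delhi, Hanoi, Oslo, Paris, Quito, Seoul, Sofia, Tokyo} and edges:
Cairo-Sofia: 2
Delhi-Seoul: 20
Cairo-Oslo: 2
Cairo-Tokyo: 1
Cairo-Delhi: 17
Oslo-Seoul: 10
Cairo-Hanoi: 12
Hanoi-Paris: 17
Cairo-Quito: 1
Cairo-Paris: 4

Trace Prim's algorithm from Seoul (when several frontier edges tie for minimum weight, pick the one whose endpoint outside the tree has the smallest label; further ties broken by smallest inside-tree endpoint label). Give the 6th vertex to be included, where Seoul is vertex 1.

Grow the tree from Seoul using Prim:
Step 1: frontier [Oslo-Seoul 10, Delhi-Seoul 20] → take Oslo-Seoul (10); add Oslo.
Step 2: frontier [Cairo-Oslo 2, Delhi-Seoul 20] → take Cairo-Oslo (2); add Cairo.
Step 3: frontier [Cairo-Quito 1, Cairo-Tokyo 1, Cairo-Sofia 2, Cairo-Paris 4, Cairo-Hanoi 12, Cairo-Delhi 17, Delhi-Seoul 20] → take Cairo-Quito (1); add Quito.
Step 4: frontier [Cairo-Tokyo 1, Cairo-Sofia 2, Cairo-Paris 4, Cairo-Hanoi 12, Cairo-Delhi 17, Delhi-Seoul 20] → take Cairo-Tokyo (1); add Tokyo.
Step 5: frontier [Cairo-Sofia 2, Cairo-Paris 4, Cairo-Hanoi 12, Cairo-Delhi 17, Delhi-Seoul 20] → take Cairo-Sofia (2); add Sofia.
Step 6: frontier [Cairo-Paris 4, Cairo-Hanoi 12, Cairo-Delhi 17, Delhi-Seoul 20] → take Cairo-Paris (4); add Paris.
Step 7: frontier [Cairo-Hanoi 12, Cairo-Delhi 17, Hanoi-Paris 17, Delhi-Seoul 20] → take Cairo-Hanoi (12); add Hanoi.
Step 8: frontier [Cairo-Delhi 17, Delhi-Seoul 20] → take Cairo-Delhi (17); add Delhi.
Vertex order: Seoul, Oslo, Cairo, Quito, Tokyo, Sofia, Paris, Hanoi, Delhi. The 6th vertex is Sofia.

Sofia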